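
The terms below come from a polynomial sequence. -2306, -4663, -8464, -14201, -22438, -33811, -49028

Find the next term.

Δ: -2357  -3801  -5737  -8237  -11373  -15217
Δ²: -1444  -1936  -2500  -3136  -3844
Δ³: -492  -564  -636  -708
Δ⁴: -72  -72  -72
Constant fourth difference = -72, so extend:
-708 − 72 = -780;  -3844 − 780 = -4624;  -15217 − 4624 = -19841;  -49028 − 19841 = -68869

-68869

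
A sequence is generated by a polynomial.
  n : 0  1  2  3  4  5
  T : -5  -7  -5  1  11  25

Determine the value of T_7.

First differences: -2  2  6  10  14
Second differences: 4  4  4  4
Constant second difference = 4, so extend:
14 + 4 = 18;  25 + 18 = 43
18 + 4 = 22;  43 + 22 = 65

65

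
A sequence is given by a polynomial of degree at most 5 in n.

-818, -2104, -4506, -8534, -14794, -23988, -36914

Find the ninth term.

Δ: -1286, -2402, -4028, -6260, -9194, -12926
Δ²: -1116, -1626, -2232, -2934, -3732
Δ³: -510, -606, -702, -798
Δ⁴: -96, -96, -96
The fourth differences are constant (-96).
-798 − 96 = -894;  -3732 − 894 = -4626;  -12926 − 4626 = -17552;  -36914 − 17552 = -54466
-894 − 96 = -990;  -4626 − 990 = -5616;  -17552 − 5616 = -23168;  -54466 − 23168 = -77634

-77634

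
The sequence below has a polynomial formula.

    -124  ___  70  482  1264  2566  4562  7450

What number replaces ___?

Using the last 6 terms:
D1: 412, 782, 1302, 1996, 2888
D2: 370, 520, 694, 892
D3: 150, 174, 198
D4: 24, 24
Constant fourth difference = 24.
Extend backward: 150 − 24 = 126;  370 − 126 = 244;  412 − 244 = 168;  70 − 168 = -98

-98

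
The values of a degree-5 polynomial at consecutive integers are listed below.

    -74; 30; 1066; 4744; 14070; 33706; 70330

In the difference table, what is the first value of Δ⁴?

First differences: 104, 1036, 3678, 9326, 19636, 36624
Second differences: 932, 2642, 5648, 10310, 16988
Third differences: 1710, 3006, 4662, 6678
Fourth differences: 1296, 1656, 2016
Fifth differences: 360, 360

1296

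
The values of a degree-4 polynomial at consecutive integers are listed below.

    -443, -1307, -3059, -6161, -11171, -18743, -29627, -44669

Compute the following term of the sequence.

-64811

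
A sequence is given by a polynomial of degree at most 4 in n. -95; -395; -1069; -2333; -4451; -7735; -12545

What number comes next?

First differences: -300 , -674 , -1264 , -2118 , -3284 , -4810
Second differences: -374 , -590 , -854 , -1166 , -1526
Third differences: -216 , -264 , -312 , -360
Fourth differences: -48 , -48 , -48
Constant fourth difference = -48, so extend:
-360 − 48 = -408;  -1526 − 408 = -1934;  -4810 − 1934 = -6744;  -12545 − 6744 = -19289

-19289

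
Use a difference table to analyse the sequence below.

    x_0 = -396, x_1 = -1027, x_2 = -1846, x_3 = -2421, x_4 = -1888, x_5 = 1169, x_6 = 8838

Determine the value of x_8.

D1: -631  -819  -575  533  3057  7669
D2: -188  244  1108  2524  4612
D3: 432  864  1416  2088
D4: 432  552  672
D5: 120  120
Fifth differences constant at 120.
672 + 120 = 792;  2088 + 792 = 2880;  4612 + 2880 = 7492;  7669 + 7492 = 15161;  8838 + 15161 = 23999
792 + 120 = 912;  2880 + 912 = 3792;  7492 + 3792 = 11284;  15161 + 11284 = 26445;  23999 + 26445 = 50444

50444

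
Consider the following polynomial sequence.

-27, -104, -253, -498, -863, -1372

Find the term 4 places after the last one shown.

D1: -77, -149, -245, -365, -509
D2: -72, -96, -120, -144
D3: -24, -24, -24
The third differences are constant (-24).
-144 − 24 = -168;  -509 − 168 = -677;  -1372 − 677 = -2049
-168 − 24 = -192;  -677 − 192 = -869;  -2049 − 869 = -2918
-192 − 24 = -216;  -869 − 216 = -1085;  -2918 − 1085 = -4003
-216 − 24 = -240;  -1085 − 240 = -1325;  -4003 − 1325 = -5328

-5328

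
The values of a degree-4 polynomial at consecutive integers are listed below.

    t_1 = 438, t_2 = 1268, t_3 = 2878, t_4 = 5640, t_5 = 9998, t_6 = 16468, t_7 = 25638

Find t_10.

830, 1610, 2762, 4358, 6470, 9170
780, 1152, 1596, 2112, 2700
372, 444, 516, 588
72, 72, 72
The fourth differences are constant (72).
588 + 72 = 660;  2700 + 660 = 3360;  9170 + 3360 = 12530;  25638 + 12530 = 38168
660 + 72 = 732;  3360 + 732 = 4092;  12530 + 4092 = 16622;  38168 + 16622 = 54790
732 + 72 = 804;  4092 + 804 = 4896;  16622 + 4896 = 21518;  54790 + 21518 = 76308

76308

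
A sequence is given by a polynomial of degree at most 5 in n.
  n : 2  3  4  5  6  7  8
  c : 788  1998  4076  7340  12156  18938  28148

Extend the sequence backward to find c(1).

176

1210  2078  3264  4816  6782  9210
868  1186  1552  1966  2428
318  366  414  462
48  48  48
The fourth differences are constant at 48.
Work back: 318 − 48 = 270;  868 − 270 = 598;  1210 − 598 = 612;  788 − 612 = 176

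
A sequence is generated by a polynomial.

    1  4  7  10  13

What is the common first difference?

Δ: 3, 3, 3, 3

3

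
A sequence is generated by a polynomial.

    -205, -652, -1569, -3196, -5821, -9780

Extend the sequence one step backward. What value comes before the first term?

-36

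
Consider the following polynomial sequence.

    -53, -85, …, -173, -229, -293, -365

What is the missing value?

-125

Using the last 4 terms:
D1: -56, -64, -72
D2: -8, -8
Constant second difference = -8.
Extend backward: -56 + 8 = -48;  -173 + 48 = -125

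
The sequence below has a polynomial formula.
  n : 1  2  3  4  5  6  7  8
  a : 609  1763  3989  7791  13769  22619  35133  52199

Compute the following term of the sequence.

Δ: 1154  2226  3802  5978  8850  12514  17066
Δ²: 1072  1576  2176  2872  3664  4552
Δ³: 504  600  696  792  888
Δ⁴: 96  96  96  96
The fourth differences are constant (96).
888 + 96 = 984;  4552 + 984 = 5536;  17066 + 5536 = 22602;  52199 + 22602 = 74801

74801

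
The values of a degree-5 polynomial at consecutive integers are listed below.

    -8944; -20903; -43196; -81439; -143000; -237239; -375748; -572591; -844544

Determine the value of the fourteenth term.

-4138199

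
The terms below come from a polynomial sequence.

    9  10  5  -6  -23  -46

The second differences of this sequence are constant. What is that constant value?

-6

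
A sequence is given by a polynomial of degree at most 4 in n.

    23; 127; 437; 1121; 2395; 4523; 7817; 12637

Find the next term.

Δ: 104  310  684  1274  2128  3294  4820
Δ²: 206  374  590  854  1166  1526
Δ³: 168  216  264  312  360
Δ⁴: 48  48  48  48
Fourth differences constant at 48.
360 + 48 = 408;  1526 + 408 = 1934;  4820 + 1934 = 6754;  12637 + 6754 = 19391

19391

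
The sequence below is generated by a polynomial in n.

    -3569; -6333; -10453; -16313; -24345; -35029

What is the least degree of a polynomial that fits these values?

4

Δ: -2764, -4120, -5860, -8032, -10684
Δ²: -1356, -1740, -2172, -2652
Δ³: -384, -432, -480
Δ⁴: -48, -48
The fourth differences are constant, so the polynomial has degree 4.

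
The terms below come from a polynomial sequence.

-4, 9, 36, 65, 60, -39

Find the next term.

First differences: 13, 27, 29, -5, -99
Second differences: 14, 2, -34, -94
Third differences: -12, -36, -60
Fourth differences: -24, -24
Constant fourth difference = -24, so extend:
-60 − 24 = -84;  -94 − 84 = -178;  -99 − 178 = -277;  -39 − 277 = -316

-316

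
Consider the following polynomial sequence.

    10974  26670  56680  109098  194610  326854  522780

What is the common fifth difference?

First differences: 15696, 30010, 52418, 85512, 132244, 195926
Second differences: 14314, 22408, 33094, 46732, 63682
Third differences: 8094, 10686, 13638, 16950
Fourth differences: 2592, 2952, 3312
Fifth differences: 360, 360

360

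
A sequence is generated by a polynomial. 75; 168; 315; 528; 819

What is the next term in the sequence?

First differences: 93, 147, 213, 291
Second differences: 54, 66, 78
Third differences: 12, 12
The third differences are constant (12).
78 + 12 = 90;  291 + 90 = 381;  819 + 381 = 1200

1200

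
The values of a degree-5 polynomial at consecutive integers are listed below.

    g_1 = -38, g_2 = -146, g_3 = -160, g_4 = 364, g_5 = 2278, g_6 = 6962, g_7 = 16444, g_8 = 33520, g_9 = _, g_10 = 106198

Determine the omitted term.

61874

Using the first 8 terms:
D1: -108, -14, 524, 1914, 4684, 9482, 17076
D2: 94, 538, 1390, 2770, 4798, 7594
D3: 444, 852, 1380, 2028, 2796
D4: 408, 528, 648, 768
D5: 120, 120, 120
Constant fifth difference = 120.
Extend forward: 768 + 120 = 888;  2796 + 888 = 3684;  7594 + 3684 = 11278;  17076 + 11278 = 28354;  33520 + 28354 = 61874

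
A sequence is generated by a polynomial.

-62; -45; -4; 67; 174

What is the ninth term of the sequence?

1082

Δ: 17 , 41 , 71 , 107
Δ²: 24 , 30 , 36
Δ³: 6 , 6
Third differences constant at 6.
36 + 6 = 42;  107 + 42 = 149;  174 + 149 = 323
42 + 6 = 48;  149 + 48 = 197;  323 + 197 = 520
48 + 6 = 54;  197 + 54 = 251;  520 + 251 = 771
54 + 6 = 60;  251 + 60 = 311;  771 + 311 = 1082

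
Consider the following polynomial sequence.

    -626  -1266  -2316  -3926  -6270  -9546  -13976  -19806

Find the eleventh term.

-48516

-640, -1050, -1610, -2344, -3276, -4430, -5830
-410, -560, -734, -932, -1154, -1400
-150, -174, -198, -222, -246
-24, -24, -24, -24
Fourth differences constant at -24.
-246 − 24 = -270;  -1400 − 270 = -1670;  -5830 − 1670 = -7500;  -19806 − 7500 = -27306
-270 − 24 = -294;  -1670 − 294 = -1964;  -7500 − 1964 = -9464;  -27306 − 9464 = -36770
-294 − 24 = -318;  -1964 − 318 = -2282;  -9464 − 2282 = -11746;  -36770 − 11746 = -48516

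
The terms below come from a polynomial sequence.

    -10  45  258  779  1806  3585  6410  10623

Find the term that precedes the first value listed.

-9

Δ: 55, 213, 521, 1027, 1779, 2825, 4213
Δ²: 158, 308, 506, 752, 1046, 1388
Δ³: 150, 198, 246, 294, 342
Δ⁴: 48, 48, 48, 48
The fourth differences are constant at 48.
Work back: 150 − 48 = 102;  158 − 102 = 56;  55 − 56 = -1;  -10 + 1 = -9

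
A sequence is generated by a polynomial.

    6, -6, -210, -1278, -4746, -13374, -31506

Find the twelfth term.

-12  -204  -1068  -3468  -8628  -18132
-192  -864  -2400  -5160  -9504
-672  -1536  -2760  -4344
-864  -1224  -1584
-360  -360
The fifth differences are constant (-360).
-1584 − 360 = -1944;  -4344 − 1944 = -6288;  -9504 − 6288 = -15792;  -18132 − 15792 = -33924;  -31506 − 33924 = -65430
-1944 − 360 = -2304;  -6288 − 2304 = -8592;  -15792 − 8592 = -24384;  -33924 − 24384 = -58308;  -65430 − 58308 = -123738
-2304 − 360 = -2664;  -8592 − 2664 = -11256;  -24384 − 11256 = -35640;  -58308 − 35640 = -93948;  -123738 − 93948 = -217686
-2664 − 360 = -3024;  -11256 − 3024 = -14280;  -35640 − 14280 = -49920;  -93948 − 49920 = -143868;  -217686 − 143868 = -361554
-3024 − 360 = -3384;  -14280 − 3384 = -17664;  -49920 − 17664 = -67584;  -143868 − 67584 = -211452;  -361554 − 211452 = -573006

-573006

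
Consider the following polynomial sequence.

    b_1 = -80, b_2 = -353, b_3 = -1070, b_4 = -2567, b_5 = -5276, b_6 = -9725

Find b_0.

-11

D1: -273  -717  -1497  -2709  -4449
D2: -444  -780  -1212  -1740
D3: -336  -432  -528
D4: -96  -96
The fourth differences are constant at -96.
Work back: -336 + 96 = -240;  -444 + 240 = -204;  -273 + 204 = -69;  -80 + 69 = -11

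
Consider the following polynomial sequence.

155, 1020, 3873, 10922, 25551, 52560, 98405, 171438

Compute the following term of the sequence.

282147

865 , 2853 , 7049 , 14629 , 27009 , 45845 , 73033
1988 , 4196 , 7580 , 12380 , 18836 , 27188
2208 , 3384 , 4800 , 6456 , 8352
1176 , 1416 , 1656 , 1896
240 , 240 , 240
The fifth differences are constant (240).
1896 + 240 = 2136;  8352 + 2136 = 10488;  27188 + 10488 = 37676;  73033 + 37676 = 110709;  171438 + 110709 = 282147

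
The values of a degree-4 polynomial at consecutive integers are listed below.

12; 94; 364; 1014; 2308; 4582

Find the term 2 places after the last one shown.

13774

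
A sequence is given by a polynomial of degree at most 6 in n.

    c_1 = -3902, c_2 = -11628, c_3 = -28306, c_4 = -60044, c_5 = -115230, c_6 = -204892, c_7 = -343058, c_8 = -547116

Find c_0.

D1: -7726, -16678, -31738, -55186, -89662, -138166, -204058
D2: -8952, -15060, -23448, -34476, -48504, -65892
D3: -6108, -8388, -11028, -14028, -17388
D4: -2280, -2640, -3000, -3360
D5: -360, -360, -360
The fifth differences are constant at -360.
Work back: -2280 + 360 = -1920;  -6108 + 1920 = -4188;  -8952 + 4188 = -4764;  -7726 + 4764 = -2962;  -3902 + 2962 = -940

-940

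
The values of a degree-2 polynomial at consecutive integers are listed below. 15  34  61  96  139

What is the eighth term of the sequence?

Δ: 19, 27, 35, 43
Δ²: 8, 8, 8
Constant second difference = 8, so extend:
43 + 8 = 51;  139 + 51 = 190
51 + 8 = 59;  190 + 59 = 249
59 + 8 = 67;  249 + 67 = 316

316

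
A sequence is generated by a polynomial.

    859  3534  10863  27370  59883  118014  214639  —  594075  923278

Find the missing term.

Using the first 7 terms:
First differences: 2675, 7329, 16507, 32513, 58131, 96625
Second differences: 4654, 9178, 16006, 25618, 38494
Third differences: 4524, 6828, 9612, 12876
Fourth differences: 2304, 2784, 3264
Fifth differences: 480, 480
Constant fifth difference = 480.
Extend forward: 3264 + 480 = 3744;  12876 + 3744 = 16620;  38494 + 16620 = 55114;  96625 + 55114 = 151739;  214639 + 151739 = 366378

366378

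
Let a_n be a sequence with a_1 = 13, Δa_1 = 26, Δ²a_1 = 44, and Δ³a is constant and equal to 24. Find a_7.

Build the table forward from the leading diagonal:
Δ³: 24  24  24  24  24  24  24
Δ²: 44  68  92  116  140  164  188
Δ: 26  70  138  230  346  486  650
a: 13  39  109  247  477  823  1309

1309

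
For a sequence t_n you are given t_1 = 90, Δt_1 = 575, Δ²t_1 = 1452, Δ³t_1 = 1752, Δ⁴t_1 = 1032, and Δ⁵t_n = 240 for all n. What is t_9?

229138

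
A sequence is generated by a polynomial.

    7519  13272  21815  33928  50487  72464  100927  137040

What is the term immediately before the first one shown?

3872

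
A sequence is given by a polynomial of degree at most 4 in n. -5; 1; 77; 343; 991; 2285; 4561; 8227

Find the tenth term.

6  76  266  648  1294  2276  3666
70  190  382  646  982  1390
120  192  264  336  408
72  72  72  72
The fourth differences are constant (72).
408 + 72 = 480;  1390 + 480 = 1870;  3666 + 1870 = 5536;  8227 + 5536 = 13763
480 + 72 = 552;  1870 + 552 = 2422;  5536 + 2422 = 7958;  13763 + 7958 = 21721

21721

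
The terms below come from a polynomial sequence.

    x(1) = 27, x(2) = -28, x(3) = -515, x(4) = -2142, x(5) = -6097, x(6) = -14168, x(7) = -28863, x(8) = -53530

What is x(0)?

-2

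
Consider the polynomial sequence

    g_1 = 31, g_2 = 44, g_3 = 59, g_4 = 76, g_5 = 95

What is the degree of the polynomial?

2

First differences: 13, 15, 17, 19
Second differences: 2, 2, 2
The second differences are constant, so the polynomial has degree 2.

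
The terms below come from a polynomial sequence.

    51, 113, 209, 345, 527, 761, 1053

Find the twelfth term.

3593

First differences: 62  96  136  182  234  292
Second differences: 34  40  46  52  58
Third differences: 6  6  6  6
Third differences constant at 6.
58 + 6 = 64;  292 + 64 = 356;  1053 + 356 = 1409
64 + 6 = 70;  356 + 70 = 426;  1409 + 426 = 1835
70 + 6 = 76;  426 + 76 = 502;  1835 + 502 = 2337
76 + 6 = 82;  502 + 82 = 584;  2337 + 584 = 2921
82 + 6 = 88;  584 + 88 = 672;  2921 + 672 = 3593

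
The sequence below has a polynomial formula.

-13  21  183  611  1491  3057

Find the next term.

5591

Δ: 34  162  428  880  1566
Δ²: 128  266  452  686
Δ³: 138  186  234
Δ⁴: 48  48
The fourth differences are constant (48).
234 + 48 = 282;  686 + 282 = 968;  1566 + 968 = 2534;  3057 + 2534 = 5591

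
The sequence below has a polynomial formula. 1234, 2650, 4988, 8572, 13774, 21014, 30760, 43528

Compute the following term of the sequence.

59882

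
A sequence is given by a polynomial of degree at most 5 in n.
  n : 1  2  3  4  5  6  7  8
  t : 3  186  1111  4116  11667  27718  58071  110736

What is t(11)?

Δ: 183  925  3005  7551  16051  30353  52665
Δ²: 742  2080  4546  8500  14302  22312
Δ³: 1338  2466  3954  5802  8010
Δ⁴: 1128  1488  1848  2208
Δ⁵: 360  360  360
Fifth differences constant at 360.
2208 + 360 = 2568;  8010 + 2568 = 10578;  22312 + 10578 = 32890;  52665 + 32890 = 85555;  110736 + 85555 = 196291
2568 + 360 = 2928;  10578 + 2928 = 13506;  32890 + 13506 = 46396;  85555 + 46396 = 131951;  196291 + 131951 = 328242
2928 + 360 = 3288;  13506 + 3288 = 16794;  46396 + 16794 = 63190;  131951 + 63190 = 195141;  328242 + 195141 = 523383

523383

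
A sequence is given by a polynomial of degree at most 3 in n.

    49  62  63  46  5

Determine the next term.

-66

D1: 13, 1, -17, -41
D2: -12, -18, -24
D3: -6, -6
Constant third difference = -6, so extend:
-24 − 6 = -30;  -41 − 30 = -71;  5 − 71 = -66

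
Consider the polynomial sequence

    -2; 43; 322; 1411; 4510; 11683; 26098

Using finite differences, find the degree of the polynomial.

First differences: 45, 279, 1089, 3099, 7173, 14415
Second differences: 234, 810, 2010, 4074, 7242
Third differences: 576, 1200, 2064, 3168
Fourth differences: 624, 864, 1104
Fifth differences: 240, 240
The fifth differences are constant, so the polynomial has degree 5.

5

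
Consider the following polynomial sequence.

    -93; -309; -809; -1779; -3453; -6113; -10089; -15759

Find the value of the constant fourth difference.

Δ: -216, -500, -970, -1674, -2660, -3976, -5670
Δ²: -284, -470, -704, -986, -1316, -1694
Δ³: -186, -234, -282, -330, -378
Δ⁴: -48, -48, -48, -48

-48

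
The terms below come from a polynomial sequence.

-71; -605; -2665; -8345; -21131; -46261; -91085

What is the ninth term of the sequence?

D1: -534 , -2060 , -5680 , -12786 , -25130 , -44824
D2: -1526 , -3620 , -7106 , -12344 , -19694
D3: -2094 , -3486 , -5238 , -7350
D4: -1392 , -1752 , -2112
D5: -360 , -360
The fifth differences are constant (-360).
-2112 − 360 = -2472;  -7350 − 2472 = -9822;  -19694 − 9822 = -29516;  -44824 − 29516 = -74340;  -91085 − 74340 = -165425
-2472 − 360 = -2832;  -9822 − 2832 = -12654;  -29516 − 12654 = -42170;  -74340 − 42170 = -116510;  -165425 − 116510 = -281935

-281935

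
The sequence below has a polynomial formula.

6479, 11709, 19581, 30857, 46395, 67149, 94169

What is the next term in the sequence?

128601

D1: 5230, 7872, 11276, 15538, 20754, 27020
D2: 2642, 3404, 4262, 5216, 6266
D3: 762, 858, 954, 1050
D4: 96, 96, 96
Fourth differences constant at 96.
1050 + 96 = 1146;  6266 + 1146 = 7412;  27020 + 7412 = 34432;  94169 + 34432 = 128601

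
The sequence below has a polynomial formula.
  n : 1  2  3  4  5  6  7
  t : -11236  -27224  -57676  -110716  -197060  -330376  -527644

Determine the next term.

-809516

-15988  -30452  -53040  -86344  -133316  -197268
-14464  -22588  -33304  -46972  -63952
-8124  -10716  -13668  -16980
-2592  -2952  -3312
-360  -360
Fifth differences constant at -360.
-3312 − 360 = -3672;  -16980 − 3672 = -20652;  -63952 − 20652 = -84604;  -197268 − 84604 = -281872;  -527644 − 281872 = -809516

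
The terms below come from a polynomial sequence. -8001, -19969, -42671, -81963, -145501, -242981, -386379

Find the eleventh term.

Δ: -11968, -22702, -39292, -63538, -97480, -143398
Δ²: -10734, -16590, -24246, -33942, -45918
Δ³: -5856, -7656, -9696, -11976
Δ⁴: -1800, -2040, -2280
Δ⁵: -240, -240
Fifth differences constant at -240.
-2280 − 240 = -2520;  -11976 − 2520 = -14496;  -45918 − 14496 = -60414;  -143398 − 60414 = -203812;  -386379 − 203812 = -590191
-2520 − 240 = -2760;  -14496 − 2760 = -17256;  -60414 − 17256 = -77670;  -203812 − 77670 = -281482;  -590191 − 281482 = -871673
-2760 − 240 = -3000;  -17256 − 3000 = -20256;  -77670 − 20256 = -97926;  -281482 − 97926 = -379408;  -871673 − 379408 = -1251081
-3000 − 240 = -3240;  -20256 − 3240 = -23496;  -97926 − 23496 = -121422;  -379408 − 121422 = -500830;  -1251081 − 500830 = -1751911

-1751911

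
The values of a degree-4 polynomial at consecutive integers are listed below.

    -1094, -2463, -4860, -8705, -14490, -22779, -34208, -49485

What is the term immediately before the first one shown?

-1369, -2397, -3845, -5785, -8289, -11429, -15277
-1028, -1448, -1940, -2504, -3140, -3848
-420, -492, -564, -636, -708
-72, -72, -72, -72
The fourth differences are constant at -72.
Work back: -420 + 72 = -348;  -1028 + 348 = -680;  -1369 + 680 = -689;  -1094 + 689 = -405

-405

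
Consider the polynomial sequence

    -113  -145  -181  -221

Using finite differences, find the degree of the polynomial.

2

Δ: -32, -36, -40
Δ²: -4, -4
The second differences are constant, so the polynomial has degree 2.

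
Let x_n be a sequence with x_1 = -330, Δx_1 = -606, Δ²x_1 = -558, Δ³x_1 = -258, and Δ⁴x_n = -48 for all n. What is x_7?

Build the table forward from the leading diagonal:
D4: -48, -48, -48, -48, -48, -48, -48
D3: -258, -306, -354, -402, -450, -498, -546
D2: -558, -816, -1122, -1476, -1878, -2328, -2826
D1: -606, -1164, -1980, -3102, -4578, -6456, -8784
x: -330, -936, -2100, -4080, -7182, -11760, -18216

-18216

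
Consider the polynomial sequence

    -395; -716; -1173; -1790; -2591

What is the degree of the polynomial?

3

Δ: -321, -457, -617, -801
Δ²: -136, -160, -184
Δ³: -24, -24
The third differences are constant, so the polynomial has degree 3.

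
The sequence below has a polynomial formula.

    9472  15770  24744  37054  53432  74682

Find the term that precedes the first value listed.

5262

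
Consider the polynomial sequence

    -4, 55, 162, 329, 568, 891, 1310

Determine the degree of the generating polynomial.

3

Δ: 59, 107, 167, 239, 323, 419
Δ²: 48, 60, 72, 84, 96
Δ³: 12, 12, 12, 12
The third differences are constant, so the polynomial has degree 3.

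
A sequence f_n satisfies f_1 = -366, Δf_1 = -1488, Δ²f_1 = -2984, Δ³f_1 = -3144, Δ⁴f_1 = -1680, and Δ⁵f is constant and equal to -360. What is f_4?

-16926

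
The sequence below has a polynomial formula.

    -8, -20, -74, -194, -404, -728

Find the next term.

-12 , -54 , -120 , -210 , -324
-42 , -66 , -90 , -114
-24 , -24 , -24
Constant third difference = -24, so extend:
-114 − 24 = -138;  -324 − 138 = -462;  -728 − 462 = -1190

-1190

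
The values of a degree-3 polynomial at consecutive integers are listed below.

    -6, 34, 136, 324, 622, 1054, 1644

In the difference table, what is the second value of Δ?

Δ: 40, 102, 188, 298, 432, 590
Δ²: 62, 86, 110, 134, 158
Δ³: 24, 24, 24, 24

102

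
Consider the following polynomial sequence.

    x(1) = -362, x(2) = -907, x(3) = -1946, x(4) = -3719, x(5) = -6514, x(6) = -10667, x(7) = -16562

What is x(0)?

-119

-545, -1039, -1773, -2795, -4153, -5895
-494, -734, -1022, -1358, -1742
-240, -288, -336, -384
-48, -48, -48
The fourth differences are constant at -48.
Work back: -240 + 48 = -192;  -494 + 192 = -302;  -545 + 302 = -243;  -362 + 243 = -119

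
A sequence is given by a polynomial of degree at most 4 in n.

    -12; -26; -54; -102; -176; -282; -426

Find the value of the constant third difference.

Δ: -14, -28, -48, -74, -106, -144
Δ²: -14, -20, -26, -32, -38
Δ³: -6, -6, -6, -6

-6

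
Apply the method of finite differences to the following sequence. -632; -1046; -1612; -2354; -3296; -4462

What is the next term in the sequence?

-5876

-414  -566  -742  -942  -1166
-152  -176  -200  -224
-24  -24  -24
Constant third difference = -24, so extend:
-224 − 24 = -248;  -1166 − 248 = -1414;  -4462 − 1414 = -5876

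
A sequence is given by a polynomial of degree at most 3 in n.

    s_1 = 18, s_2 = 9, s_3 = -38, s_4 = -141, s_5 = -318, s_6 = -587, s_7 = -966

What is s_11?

-3942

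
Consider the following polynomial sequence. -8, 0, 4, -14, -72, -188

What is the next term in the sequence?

-380

Δ: 8, 4, -18, -58, -116
Δ²: -4, -22, -40, -58
Δ³: -18, -18, -18
Third differences constant at -18.
-58 − 18 = -76;  -116 − 76 = -192;  -188 − 192 = -380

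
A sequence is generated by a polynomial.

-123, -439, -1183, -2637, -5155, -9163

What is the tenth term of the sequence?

-51135

First differences: -316 , -744 , -1454 , -2518 , -4008
Second differences: -428 , -710 , -1064 , -1490
Third differences: -282 , -354 , -426
Fourth differences: -72 , -72
Fourth differences constant at -72.
-426 − 72 = -498;  -1490 − 498 = -1988;  -4008 − 1988 = -5996;  -9163 − 5996 = -15159
-498 − 72 = -570;  -1988 − 570 = -2558;  -5996 − 2558 = -8554;  -15159 − 8554 = -23713
-570 − 72 = -642;  -2558 − 642 = -3200;  -8554 − 3200 = -11754;  -23713 − 11754 = -35467
-642 − 72 = -714;  -3200 − 714 = -3914;  -11754 − 3914 = -15668;  -35467 − 15668 = -51135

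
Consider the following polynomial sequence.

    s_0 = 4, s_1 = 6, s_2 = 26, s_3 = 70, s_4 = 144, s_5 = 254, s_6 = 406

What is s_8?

860

D1: 2, 20, 44, 74, 110, 152
D2: 18, 24, 30, 36, 42
D3: 6, 6, 6, 6
Constant third difference = 6, so extend:
42 + 6 = 48;  152 + 48 = 200;  406 + 200 = 606
48 + 6 = 54;  200 + 54 = 254;  606 + 254 = 860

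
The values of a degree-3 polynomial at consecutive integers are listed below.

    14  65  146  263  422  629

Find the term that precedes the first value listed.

-13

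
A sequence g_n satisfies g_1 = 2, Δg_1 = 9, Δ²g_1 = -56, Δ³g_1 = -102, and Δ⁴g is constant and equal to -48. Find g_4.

-241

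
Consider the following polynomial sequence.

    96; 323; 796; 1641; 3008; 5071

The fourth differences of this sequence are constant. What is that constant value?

24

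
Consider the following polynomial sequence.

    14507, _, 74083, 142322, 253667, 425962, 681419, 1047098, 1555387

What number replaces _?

34994

Using the last 7 terms:
Δ: 68239  111345  172295  255457  365679  508289
Δ²: 43106  60950  83162  110222  142610
Δ³: 17844  22212  27060  32388
Δ⁴: 4368  4848  5328
Δ⁵: 480  480
Constant fifth difference = 480.
Extend backward: 4368 − 480 = 3888;  17844 − 3888 = 13956;  43106 − 13956 = 29150;  68239 − 29150 = 39089;  74083 − 39089 = 34994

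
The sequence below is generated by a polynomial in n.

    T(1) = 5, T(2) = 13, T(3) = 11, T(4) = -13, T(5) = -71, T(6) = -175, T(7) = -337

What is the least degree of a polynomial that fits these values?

3

First differences: 8, -2, -24, -58, -104, -162
Second differences: -10, -22, -34, -46, -58
Third differences: -12, -12, -12, -12
The third differences are constant, so the polynomial has degree 3.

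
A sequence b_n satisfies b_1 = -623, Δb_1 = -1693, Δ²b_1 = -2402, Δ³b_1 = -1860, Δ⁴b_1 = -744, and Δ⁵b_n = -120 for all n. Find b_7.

Build the table forward from the leading diagonal:
Fifth differences: -120  -120  -120  -120  -120  -120  -120
Fourth differences: -744  -864  -984  -1104  -1224  -1344  -1464
Third differences: -1860  -2604  -3468  -4452  -5556  -6780  -8124
Second differences: -2402  -4262  -6866  -10334  -14786  -20342  -27122
First differences: -1693  -4095  -8357  -15223  -25557  -40343  -60685
b: -623  -2316  -6411  -14768  -29991  -55548  -95891

-95891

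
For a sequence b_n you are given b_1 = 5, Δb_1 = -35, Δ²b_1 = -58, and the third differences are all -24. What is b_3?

Build the table forward from the leading diagonal:
Δ³: -24, -24, -24
Δ²: -58, -82, -106
Δ: -35, -93, -175
b: 5, -30, -123

-123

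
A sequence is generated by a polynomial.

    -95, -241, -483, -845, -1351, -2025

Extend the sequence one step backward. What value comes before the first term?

First differences: -146  -242  -362  -506  -674
Second differences: -96  -120  -144  -168
Third differences: -24  -24  -24
The third differences are constant at -24.
Work back: -96 + 24 = -72;  -146 + 72 = -74;  -95 + 74 = -21

-21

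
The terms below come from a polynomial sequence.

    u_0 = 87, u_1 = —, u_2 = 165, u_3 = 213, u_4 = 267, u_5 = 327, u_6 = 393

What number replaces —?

Using the last 5 terms:
Δ: 48  54  60  66
Δ²: 6  6  6
Constant second difference = 6.
Extend backward: 48 − 6 = 42;  165 − 42 = 123

123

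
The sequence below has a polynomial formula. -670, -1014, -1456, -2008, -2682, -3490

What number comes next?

First differences: -344 , -442 , -552 , -674 , -808
Second differences: -98 , -110 , -122 , -134
Third differences: -12 , -12 , -12
Third differences constant at -12.
-134 − 12 = -146;  -808 − 146 = -954;  -3490 − 954 = -4444

-4444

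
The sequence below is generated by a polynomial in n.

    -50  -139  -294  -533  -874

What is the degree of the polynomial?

Δ: -89, -155, -239, -341
Δ²: -66, -84, -102
Δ³: -18, -18
The third differences are constant, so the polynomial has degree 3.

3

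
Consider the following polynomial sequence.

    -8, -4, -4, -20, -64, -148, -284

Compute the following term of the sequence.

4  0  -16  -44  -84  -136
-4  -16  -28  -40  -52
-12  -12  -12  -12
The third differences are constant (-12).
-52 − 12 = -64;  -136 − 64 = -200;  -284 − 200 = -484

-484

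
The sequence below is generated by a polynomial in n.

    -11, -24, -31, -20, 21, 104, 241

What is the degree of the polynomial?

3

D1: -13, -7, 11, 41, 83, 137
D2: 6, 18, 30, 42, 54
D3: 12, 12, 12, 12
The third differences are constant, so the polynomial has degree 3.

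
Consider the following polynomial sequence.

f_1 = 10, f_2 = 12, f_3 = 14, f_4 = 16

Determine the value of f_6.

20

Δ: 2  2  2
The first differences are constant (2).
16 + 2 = 18
18 + 2 = 20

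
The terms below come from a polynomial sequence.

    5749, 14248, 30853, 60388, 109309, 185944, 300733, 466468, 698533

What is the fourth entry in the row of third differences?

Δ: 8499, 16605, 29535, 48921, 76635, 114789, 165735, 232065
Δ²: 8106, 12930, 19386, 27714, 38154, 50946, 66330
Δ³: 4824, 6456, 8328, 10440, 12792, 15384
Δ⁴: 1632, 1872, 2112, 2352, 2592
Δ⁵: 240, 240, 240, 240

10440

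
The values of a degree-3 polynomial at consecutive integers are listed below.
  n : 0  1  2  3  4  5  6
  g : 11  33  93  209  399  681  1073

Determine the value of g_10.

4101

First differences: 22, 60, 116, 190, 282, 392
Second differences: 38, 56, 74, 92, 110
Third differences: 18, 18, 18, 18
The third differences are constant (18).
110 + 18 = 128;  392 + 128 = 520;  1073 + 520 = 1593
128 + 18 = 146;  520 + 146 = 666;  1593 + 666 = 2259
146 + 18 = 164;  666 + 164 = 830;  2259 + 830 = 3089
164 + 18 = 182;  830 + 182 = 1012;  3089 + 1012 = 4101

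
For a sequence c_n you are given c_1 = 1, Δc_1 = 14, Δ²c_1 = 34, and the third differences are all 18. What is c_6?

591

Build the table forward from the leading diagonal:
Δ³: 18, 18, 18, 18, 18, 18
Δ²: 34, 52, 70, 88, 106, 124
Δ: 14, 48, 100, 170, 258, 364
c: 1, 15, 63, 163, 333, 591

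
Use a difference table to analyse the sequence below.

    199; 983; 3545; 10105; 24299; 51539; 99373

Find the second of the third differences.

D1: 784, 2562, 6560, 14194, 27240, 47834
D2: 1778, 3998, 7634, 13046, 20594
D3: 2220, 3636, 5412, 7548
D4: 1416, 1776, 2136
D5: 360, 360

3636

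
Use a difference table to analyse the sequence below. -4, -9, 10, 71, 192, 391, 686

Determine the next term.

Δ: -5, 19, 61, 121, 199, 295
Δ²: 24, 42, 60, 78, 96
Δ³: 18, 18, 18, 18
Constant third difference = 18, so extend:
96 + 18 = 114;  295 + 114 = 409;  686 + 409 = 1095

1095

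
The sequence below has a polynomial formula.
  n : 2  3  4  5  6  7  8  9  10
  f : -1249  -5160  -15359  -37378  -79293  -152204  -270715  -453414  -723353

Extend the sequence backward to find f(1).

-158

-3911  -10199  -22019  -41915  -72911  -118511  -182699  -269939
-6288  -11820  -19896  -30996  -45600  -64188  -87240
-5532  -8076  -11100  -14604  -18588  -23052
-2544  -3024  -3504  -3984  -4464
-480  -480  -480  -480
The fifth differences are constant at -480.
Work back: -2544 + 480 = -2064;  -5532 + 2064 = -3468;  -6288 + 3468 = -2820;  -3911 + 2820 = -1091;  -1249 + 1091 = -158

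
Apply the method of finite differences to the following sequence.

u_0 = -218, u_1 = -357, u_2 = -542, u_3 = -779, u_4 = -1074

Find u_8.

-2954

Δ: -139, -185, -237, -295
Δ²: -46, -52, -58
Δ³: -6, -6
Constant third difference = -6, so extend:
-58 − 6 = -64;  -295 − 64 = -359;  -1074 − 359 = -1433
-64 − 6 = -70;  -359 − 70 = -429;  -1433 − 429 = -1862
-70 − 6 = -76;  -429 − 76 = -505;  -1862 − 505 = -2367
-76 − 6 = -82;  -505 − 82 = -587;  -2367 − 587 = -2954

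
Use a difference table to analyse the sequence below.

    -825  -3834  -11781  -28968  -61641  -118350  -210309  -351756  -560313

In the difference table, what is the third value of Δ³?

Δ: -3009, -7947, -17187, -32673, -56709, -91959, -141447, -208557
Δ²: -4938, -9240, -15486, -24036, -35250, -49488, -67110
Δ³: -4302, -6246, -8550, -11214, -14238, -17622
Δ⁴: -1944, -2304, -2664, -3024, -3384
Δ⁵: -360, -360, -360, -360

-8550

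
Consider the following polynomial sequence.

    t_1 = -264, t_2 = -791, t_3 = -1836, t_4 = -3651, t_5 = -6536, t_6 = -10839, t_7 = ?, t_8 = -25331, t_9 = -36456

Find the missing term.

Using the first 6 terms:
D1: -527  -1045  -1815  -2885  -4303
D2: -518  -770  -1070  -1418
D3: -252  -300  -348
D4: -48  -48
Constant fourth difference = -48.
Extend forward: -348 − 48 = -396;  -1418 − 396 = -1814;  -4303 − 1814 = -6117;  -10839 − 6117 = -16956

-16956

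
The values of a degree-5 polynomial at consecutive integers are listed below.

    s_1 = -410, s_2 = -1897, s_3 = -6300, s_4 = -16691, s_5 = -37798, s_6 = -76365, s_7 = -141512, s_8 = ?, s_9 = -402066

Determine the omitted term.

-245095

Using the first 7 terms:
D1: -1487  -4403  -10391  -21107  -38567  -65147
D2: -2916  -5988  -10716  -17460  -26580
D3: -3072  -4728  -6744  -9120
D4: -1656  -2016  -2376
D5: -360  -360
Constant fifth difference = -360.
Extend forward: -2376 − 360 = -2736;  -9120 − 2736 = -11856;  -26580 − 11856 = -38436;  -65147 − 38436 = -103583;  -141512 − 103583 = -245095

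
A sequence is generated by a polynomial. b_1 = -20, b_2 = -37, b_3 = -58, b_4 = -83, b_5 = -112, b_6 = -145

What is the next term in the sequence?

-182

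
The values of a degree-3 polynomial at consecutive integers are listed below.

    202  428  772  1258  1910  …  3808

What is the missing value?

2752

Using the first 5 terms:
Δ: 226  344  486  652
Δ²: 118  142  166
Δ³: 24  24
Constant third difference = 24.
Extend forward: 166 + 24 = 190;  652 + 190 = 842;  1910 + 842 = 2752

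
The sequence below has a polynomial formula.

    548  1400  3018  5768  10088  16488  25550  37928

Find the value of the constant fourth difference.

72

Δ: 852, 1618, 2750, 4320, 6400, 9062, 12378
Δ²: 766, 1132, 1570, 2080, 2662, 3316
Δ³: 366, 438, 510, 582, 654
Δ⁴: 72, 72, 72, 72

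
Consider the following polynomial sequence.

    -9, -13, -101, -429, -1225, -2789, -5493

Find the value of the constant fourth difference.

Δ: -4, -88, -328, -796, -1564, -2704
Δ²: -84, -240, -468, -768, -1140
Δ³: -156, -228, -300, -372
Δ⁴: -72, -72, -72

-72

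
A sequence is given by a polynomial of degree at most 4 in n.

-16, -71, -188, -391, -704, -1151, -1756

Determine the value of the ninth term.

-3536

First differences: -55, -117, -203, -313, -447, -605
Second differences: -62, -86, -110, -134, -158
Third differences: -24, -24, -24, -24
The third differences are constant (-24).
-158 − 24 = -182;  -605 − 182 = -787;  -1756 − 787 = -2543
-182 − 24 = -206;  -787 − 206 = -993;  -2543 − 993 = -3536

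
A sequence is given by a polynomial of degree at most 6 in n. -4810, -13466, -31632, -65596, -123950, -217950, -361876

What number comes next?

D1: -8656, -18166, -33964, -58354, -94000, -143926
D2: -9510, -15798, -24390, -35646, -49926
D3: -6288, -8592, -11256, -14280
D4: -2304, -2664, -3024
D5: -360, -360
Constant fifth difference = -360, so extend:
-3024 − 360 = -3384;  -14280 − 3384 = -17664;  -49926 − 17664 = -67590;  -143926 − 67590 = -211516;  -361876 − 211516 = -573392

-573392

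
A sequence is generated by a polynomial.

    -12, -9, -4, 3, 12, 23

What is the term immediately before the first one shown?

D1: 3  5  7  9  11
D2: 2  2  2  2
The second differences are constant at 2.
Work back: 3 − 2 = 1;  -12 − 1 = -13

-13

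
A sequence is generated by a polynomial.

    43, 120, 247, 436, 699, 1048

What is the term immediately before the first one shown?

4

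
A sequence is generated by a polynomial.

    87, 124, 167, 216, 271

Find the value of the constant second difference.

D1: 37, 43, 49, 55
D2: 6, 6, 6

6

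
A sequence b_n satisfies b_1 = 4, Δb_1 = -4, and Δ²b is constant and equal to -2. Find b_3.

-6

Build the table forward from the leading diagonal:
Δ²: -2, -2, -2
Δ: -4, -6, -8
b: 4, 0, -6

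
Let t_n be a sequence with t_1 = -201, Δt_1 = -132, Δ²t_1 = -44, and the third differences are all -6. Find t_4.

-735

Build the table forward from the leading diagonal:
D3: -6  -6  -6  -6
D2: -44  -50  -56  -62
D1: -132  -176  -226  -282
t: -201  -333  -509  -735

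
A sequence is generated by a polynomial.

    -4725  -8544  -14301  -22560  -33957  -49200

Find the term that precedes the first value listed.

-2352

D1: -3819  -5757  -8259  -11397  -15243
D2: -1938  -2502  -3138  -3846
D3: -564  -636  -708
D4: -72  -72
The fourth differences are constant at -72.
Work back: -564 + 72 = -492;  -1938 + 492 = -1446;  -3819 + 1446 = -2373;  -4725 + 2373 = -2352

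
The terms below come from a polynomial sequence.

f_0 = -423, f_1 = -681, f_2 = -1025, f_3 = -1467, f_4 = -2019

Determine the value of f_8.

D1: -258, -344, -442, -552
D2: -86, -98, -110
D3: -12, -12
Constant third difference = -12, so extend:
-110 − 12 = -122;  -552 − 122 = -674;  -2019 − 674 = -2693
-122 − 12 = -134;  -674 − 134 = -808;  -2693 − 808 = -3501
-134 − 12 = -146;  -808 − 146 = -954;  -3501 − 954 = -4455
-146 − 12 = -158;  -954 − 158 = -1112;  -4455 − 1112 = -5567

-5567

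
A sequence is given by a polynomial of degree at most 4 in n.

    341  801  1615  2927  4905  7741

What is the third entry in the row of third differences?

192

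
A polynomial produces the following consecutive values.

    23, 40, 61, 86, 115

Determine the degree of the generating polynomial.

2

Δ: 17, 21, 25, 29
Δ²: 4, 4, 4
The second differences are constant, so the polynomial has degree 2.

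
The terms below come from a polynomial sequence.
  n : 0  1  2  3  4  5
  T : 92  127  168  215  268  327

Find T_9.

First differences: 35 , 41 , 47 , 53 , 59
Second differences: 6 , 6 , 6 , 6
The second differences are constant (6).
59 + 6 = 65;  327 + 65 = 392
65 + 6 = 71;  392 + 71 = 463
71 + 6 = 77;  463 + 77 = 540
77 + 6 = 83;  540 + 83 = 623

623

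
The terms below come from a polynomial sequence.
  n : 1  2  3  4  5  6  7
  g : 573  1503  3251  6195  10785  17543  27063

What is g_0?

155

First differences: 930  1748  2944  4590  6758  9520
Second differences: 818  1196  1646  2168  2762
Third differences: 378  450  522  594
Fourth differences: 72  72  72
The fourth differences are constant at 72.
Work back: 378 − 72 = 306;  818 − 306 = 512;  930 − 512 = 418;  573 − 418 = 155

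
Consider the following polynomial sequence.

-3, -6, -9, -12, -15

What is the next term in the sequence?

Δ: -3, -3, -3, -3
The first differences are constant (-3).
-15 − 3 = -18

-18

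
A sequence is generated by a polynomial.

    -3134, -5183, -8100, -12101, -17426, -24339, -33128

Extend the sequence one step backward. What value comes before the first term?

-1761

First differences: -2049, -2917, -4001, -5325, -6913, -8789
Second differences: -868, -1084, -1324, -1588, -1876
Third differences: -216, -240, -264, -288
Fourth differences: -24, -24, -24
The fourth differences are constant at -24.
Work back: -216 + 24 = -192;  -868 + 192 = -676;  -2049 + 676 = -1373;  -3134 + 1373 = -1761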